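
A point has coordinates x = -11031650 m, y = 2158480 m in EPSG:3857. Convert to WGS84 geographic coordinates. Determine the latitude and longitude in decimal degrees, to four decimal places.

lat 19.0301°, lon -99.0990°

R = 6378137 m. λ = x/R = -99.09899804°.
φ = 2·arctan(exp(y/R)) − 90° = 2·arctan(1.40273) − 90° = 19.03009980°.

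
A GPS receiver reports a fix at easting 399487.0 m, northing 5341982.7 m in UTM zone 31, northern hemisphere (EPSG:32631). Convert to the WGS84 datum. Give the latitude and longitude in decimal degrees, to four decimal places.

Zone 31N: λ₀ = 3°, k₀ = 0.9996, false easting 500000 m.
Meridian distance M = (N − FN)/k₀ = 5344120.3 m.
Inverse transverse Mercator on WGS84 gives φ = 48.22310045°, λ = 1.64670050°.

lat 48.2231°, lon 1.6467°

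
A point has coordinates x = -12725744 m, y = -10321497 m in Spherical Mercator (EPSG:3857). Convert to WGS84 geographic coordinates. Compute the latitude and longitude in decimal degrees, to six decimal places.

lat -67.573801°, lon -114.317303°

R = 6378137 m. λ = x/R = -114.31730337°.
φ = 2·arctan(exp(y/R)) − 90° = 2·arctan(0.19824) − 90° = -67.57380077°.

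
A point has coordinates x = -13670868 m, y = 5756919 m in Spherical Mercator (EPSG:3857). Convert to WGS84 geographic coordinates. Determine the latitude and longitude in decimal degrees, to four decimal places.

lat 45.8536°, lon -122.8075°

R = 6378137 m. λ = x/R = -122.80749672°.
φ = 2·arctan(exp(y/R)) − 90° = 2·arctan(2.46601) − 90° = 45.85359703°.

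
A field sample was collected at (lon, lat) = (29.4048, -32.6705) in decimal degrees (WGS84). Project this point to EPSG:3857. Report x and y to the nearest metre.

Web Mercator is spherical with R = a = 6378137 m.
x = R·λ = 6378137 × 0.513210576 = 3273327.363 m.
y = R·ln tan(π/4 + φ/2) = 6378137 × -0.603883168 = -3851649.575 m.

x 3273327 m, y -3851650 m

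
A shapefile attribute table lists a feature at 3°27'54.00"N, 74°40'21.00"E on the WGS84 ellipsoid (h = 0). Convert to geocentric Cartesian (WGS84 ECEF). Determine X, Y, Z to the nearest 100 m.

WGS84: a = 6378137 m, e² = 0.006694380; N(φ) = a/√(1−e²sin²φ) = 6378214.986 m.
X = (N+h)·cosφ·cosλ = 1682909.516 m; Y = (N+h)·cosφ·sinλ = 6140100.824 m; Z = (N(1−e²)+h)·sinφ = 382911.047 m.

X 1682900 m, Y 6140100 m, Z 382900 m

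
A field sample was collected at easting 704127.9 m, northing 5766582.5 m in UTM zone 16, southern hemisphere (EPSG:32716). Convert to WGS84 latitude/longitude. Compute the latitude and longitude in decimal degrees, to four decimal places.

Zone 16S: λ₀ = -87°, k₀ = 0.9996, false easting 500000 m, false northing 10000000 m.
Meridian distance M = (N − FN)/k₀ = -4235111.5 m.
Inverse transverse Mercator on WGS84 gives φ = -38.22560012°, λ = -84.66799989°.

lat -38.2256°, lon -84.6680°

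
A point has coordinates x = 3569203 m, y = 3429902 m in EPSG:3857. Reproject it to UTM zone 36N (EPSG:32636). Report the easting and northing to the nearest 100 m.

Web Mercator inverse (R = 6378137 m) → φ = 29.42539886°, λ = 32.06269607°.
UTM 36N forward: E = 409080.852 m, N = 3255483.042 m.

E 409100 m, N 3255500 m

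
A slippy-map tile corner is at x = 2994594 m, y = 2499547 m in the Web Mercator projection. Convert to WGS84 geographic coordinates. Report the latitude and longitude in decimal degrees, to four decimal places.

R = 6378137 m. λ = x/R = 26.90089560°.
φ = 2·arctan(exp(y/R)) − 90° = 2·arctan(1.47978) − 90° = 21.90019782°.

lat 21.9002°, lon 26.9009°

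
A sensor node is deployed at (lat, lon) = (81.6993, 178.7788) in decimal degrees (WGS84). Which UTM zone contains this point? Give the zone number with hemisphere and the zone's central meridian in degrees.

UTM zone = ⌊(λ + 180)/6⌋ + 1; 178.7788° ∈ [174°, 180°) → zone 60.
Hemisphere: N (φ ≥ 0).
Central meridian λ₀ = 6×60 − 183 = 177°.

Zone 60N, central meridian 177°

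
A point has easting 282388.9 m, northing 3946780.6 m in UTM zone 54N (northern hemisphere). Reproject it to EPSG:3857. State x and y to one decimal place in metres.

x 15428503.0 m, y 4251321.6 m

Unproject from UTM 54N (λ₀ = 141°) → φ = 35.64089971°, λ = 138.59660051°.
Web Mercator (R = 6378137 m): x = 15428502.994 m, y = 4251321.564 m.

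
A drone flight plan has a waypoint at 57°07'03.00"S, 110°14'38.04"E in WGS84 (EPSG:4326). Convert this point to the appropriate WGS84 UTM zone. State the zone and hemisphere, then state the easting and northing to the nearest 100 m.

Zone 49S: E 454200 m, N 3669300 m

Longitude 110.2439° lies in the 6° band [108°, 114°), giving zone 49; latitude is south of the equator, so 49S.
Zone 49 central meridian λ₀ = 6×49 − 183 = 111°; Δλ = -0.7561°.
Transverse Mercator on WGS84 with k₀ = 0.9996 gives E = 454213.930 m, N = 3669280.694 m.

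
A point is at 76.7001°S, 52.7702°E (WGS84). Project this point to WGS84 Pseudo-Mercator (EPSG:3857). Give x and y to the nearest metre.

Web Mercator is spherical with R = a = 6378137 m.
x = R·λ = 6378137 × 0.921013737 = 5874351.793 m.
y = R·ln tan(π/4 + φ/2) = 6378137 × -2.149113215 = -13707338.513 m.

x 5874352 m, y -13707339 m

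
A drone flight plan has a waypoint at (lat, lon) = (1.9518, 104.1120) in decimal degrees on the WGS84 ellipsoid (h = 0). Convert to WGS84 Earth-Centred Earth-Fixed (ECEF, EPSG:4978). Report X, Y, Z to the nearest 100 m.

X -1554200 m, Y 6182100 m, Z 215800 m

WGS84: a = 6378137 m, e² = 0.006694380; N(φ) = a/√(1−e²sin²φ) = 6378161.765 m.
X = (N+h)·cosφ·cosλ = -1554209.287 m; Y = (N+h)·cosφ·sinλ = 6182086.311 m; Z = (N(1−e²)+h)·sinφ = 215777.971 m.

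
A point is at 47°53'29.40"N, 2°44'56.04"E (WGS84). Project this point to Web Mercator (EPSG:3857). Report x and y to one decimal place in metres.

Web Mercator is spherical with R = a = 6378137 m.
x = R·λ = 6378137 × 0.047977356 = 306006.148 m.
y = R·ln tan(π/4 + φ/2) = 6378137 × 0.954639771 = 6088823.245 m.

x 306006.1 m, y 6088823.2 m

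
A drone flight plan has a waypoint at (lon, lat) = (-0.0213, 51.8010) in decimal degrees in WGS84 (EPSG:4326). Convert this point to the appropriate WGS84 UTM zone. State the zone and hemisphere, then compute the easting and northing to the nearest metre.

Zone 30N: E 705373 m, N 5743102 m

Longitude -0.0213° lies in the 6° band [-6°, 0°), giving zone 30; latitude is north of the equator, so 30N.
Zone 30 central meridian λ₀ = 6×30 − 183 = -3°; Δλ = +2.9787°.
Transverse Mercator on WGS84 with k₀ = 0.9996 gives E = 705373.164 m, N = 5743102.258 m.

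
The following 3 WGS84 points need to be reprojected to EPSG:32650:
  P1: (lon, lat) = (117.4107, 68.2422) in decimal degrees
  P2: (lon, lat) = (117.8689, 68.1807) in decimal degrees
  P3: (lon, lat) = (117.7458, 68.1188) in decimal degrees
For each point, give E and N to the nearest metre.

P1: E 516990 m, N 7569924 m; P2: E 536040 m, N 7563265 m; P3: E 531017 m, N 7556297 m

UTM zone 50N: λ₀ = 117°, k₀ = 0.9996.
P1 (68.2422°, 117.4107°) → (516989.505, 7569924.394) m.
P2 (68.1807°, 117.8689°) → (536039.732, 7563264.665) m.
P3 (68.1188°, 117.7458°) → (531017.466, 7556296.868) m.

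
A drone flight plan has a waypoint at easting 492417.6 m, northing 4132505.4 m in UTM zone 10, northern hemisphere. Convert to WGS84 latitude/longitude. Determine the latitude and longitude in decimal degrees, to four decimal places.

lat 37.3392°, lon -123.0856°

Zone 10N: λ₀ = -123°, k₀ = 0.9996, false easting 500000 m.
Meridian distance M = (N − FN)/k₀ = 4134159.1 m.
Inverse transverse Mercator on WGS84 gives φ = 37.33919961°, λ = -123.08560016°.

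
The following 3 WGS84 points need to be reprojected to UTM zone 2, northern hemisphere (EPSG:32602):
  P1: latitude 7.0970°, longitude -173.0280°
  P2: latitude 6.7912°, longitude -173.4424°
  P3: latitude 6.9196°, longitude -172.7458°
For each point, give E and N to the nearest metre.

UTM zone 2N: λ₀ = -171°, k₀ = 0.9996.
P1 (7.0970°, -173.0280°) → (276006.237, 784961.826) m.
P2 (6.7912°, -173.4424°) → (230036.258, 751347.581) m.
P3 (6.9196°, -172.7458°) → (307112.603, 765215.059) m.

P1: E 276006 m, N 784962 m; P2: E 230036 m, N 751348 m; P3: E 307113 m, N 765215 m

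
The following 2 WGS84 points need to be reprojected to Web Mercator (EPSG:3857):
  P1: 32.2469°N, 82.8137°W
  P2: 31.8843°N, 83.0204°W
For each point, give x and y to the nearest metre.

Web Mercator: x = R·λ, y = R·ln tan(π/4+φ/2), R = 6378137 m.
P1 (32.2469°, -82.8137°) → (-9218778.915, 3795763.902) m.
P2 (31.8843°, -83.0204°) → (-9241788.653, 3748132.768) m.

P1: x -9218779 m, y 3795764 m; P2: x -9241789 m, y 3748133 m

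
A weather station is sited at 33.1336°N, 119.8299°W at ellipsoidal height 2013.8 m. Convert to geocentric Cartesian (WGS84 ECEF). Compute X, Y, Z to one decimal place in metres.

X -2660276.4 m, Y -4639488.6 m, Z 3467476.5 m

WGS84: a = 6378137 m, e² = 0.006694380; N(φ) = a/√(1−e²sin²φ) = 6384524.848 m.
X = (N+h)·cosφ·cosλ = -2660276.379 m; Y = (N+h)·cosφ·sinλ = -4639488.599 m; Z = (N(1−e²)+h)·sinφ = 3467476.528 m.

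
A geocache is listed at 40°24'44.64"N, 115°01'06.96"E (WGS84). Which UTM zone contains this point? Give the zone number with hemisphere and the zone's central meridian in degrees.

Zone 50N, central meridian 117°

UTM zone = ⌊(λ + 180)/6⌋ + 1; 115.0186° ∈ [114°, 120°) → zone 50.
Hemisphere: N (φ ≥ 0).
Central meridian λ₀ = 6×50 − 183 = 117°.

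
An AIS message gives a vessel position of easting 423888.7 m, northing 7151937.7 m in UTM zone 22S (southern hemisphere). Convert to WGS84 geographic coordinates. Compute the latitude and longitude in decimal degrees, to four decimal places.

lat -25.7486°, lon -51.7589°

Zone 22S: λ₀ = -51°, k₀ = 0.9996, false easting 500000 m, false northing 10000000 m.
Meridian distance M = (N − FN)/k₀ = -2849202.0 m.
Inverse transverse Mercator on WGS84 gives φ = -25.74859960°, λ = -51.75890038°.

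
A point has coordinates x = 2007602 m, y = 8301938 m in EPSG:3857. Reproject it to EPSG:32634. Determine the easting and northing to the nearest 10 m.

E 332430 m, N 6605910 m

Web Mercator inverse (R = 6378137 m) → φ = 59.55779911°, λ = 18.03459561°.
UTM 34N forward: E = 332430.686 m, N = 6605905.772 m.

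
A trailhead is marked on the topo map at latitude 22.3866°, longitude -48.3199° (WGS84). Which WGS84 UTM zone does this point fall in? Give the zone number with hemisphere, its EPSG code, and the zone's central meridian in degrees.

Zone 22N (EPSG:32622), central meridian -51°

UTM zone = ⌊(λ + 180)/6⌋ + 1; -48.3199° ∈ [-54°, -48°) → zone 22.
Hemisphere: N (φ ≥ 0).
Central meridian λ₀ = 6×22 − 183 = -51°.
EPSG code: 32622.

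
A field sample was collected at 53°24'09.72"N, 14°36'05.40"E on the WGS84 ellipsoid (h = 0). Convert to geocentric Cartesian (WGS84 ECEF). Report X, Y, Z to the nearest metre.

X 3687714 m, Y 960681 m, Z 5097389 m

WGS84: a = 6378137 m, e² = 0.006694380; N(φ) = a/√(1−e²sin²φ) = 6391942.320 m.
X = (N+h)·cosφ·cosλ = 3687714.365 m; Y = (N+h)·cosφ·sinλ = 960680.738 m; Z = (N(1−e²)+h)·sinφ = 5097388.746 m.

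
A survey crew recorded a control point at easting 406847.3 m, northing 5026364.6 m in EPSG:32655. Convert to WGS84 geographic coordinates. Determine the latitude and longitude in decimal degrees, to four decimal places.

lat 45.3846°, lon 145.8101°

Zone 55N: λ₀ = 147°, k₀ = 0.9996, false easting 500000 m.
Meridian distance M = (N − FN)/k₀ = 5028376.0 m.
Inverse transverse Mercator on WGS84 gives φ = 45.38459976°, λ = 145.81010021°.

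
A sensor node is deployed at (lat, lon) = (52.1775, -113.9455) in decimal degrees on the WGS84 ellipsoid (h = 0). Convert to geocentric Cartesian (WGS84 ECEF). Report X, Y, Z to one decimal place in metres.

WGS84: a = 6378137 m, e² = 0.006694380; N(φ) = a/√(1−e²sin²φ) = 6391499.794 m.
X = (N+h)·cosφ·cosλ = -1590748.213 m; Y = (N+h)·cosφ·sinλ = -3582044.939 m; Z = (N(1−e²)+h)·sinφ = 5014938.689 m.

X -1590748.2 m, Y -3582044.9 m, Z 5014938.7 m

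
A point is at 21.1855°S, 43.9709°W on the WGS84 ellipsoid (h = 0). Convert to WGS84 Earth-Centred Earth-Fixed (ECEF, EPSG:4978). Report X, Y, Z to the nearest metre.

WGS84: a = 6378137 m, e² = 0.006694380; N(φ) = a/√(1−e²sin²φ) = 6380927.025 m.
X = (N+h)·cosφ·cosλ = 4281935.801 m; Y = (N+h)·cosφ·sinλ = -4130816.563 m; Z = (N(1−e²)+h)·sinφ = -2290557.163 m.

X 4281936 m, Y -4130817 m, Z -2290557 m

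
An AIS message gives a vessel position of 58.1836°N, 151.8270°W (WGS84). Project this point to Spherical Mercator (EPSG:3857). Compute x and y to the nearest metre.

Web Mercator is spherical with R = a = 6378137 m.
x = R·λ = 6378137 × -2.649881043 = -16901304.329 m.
y = R·ln tan(π/4 + φ/2) = 6378137 × 1.255223188 = 8005985.461 m.

x -16901304 m, y 8005985 m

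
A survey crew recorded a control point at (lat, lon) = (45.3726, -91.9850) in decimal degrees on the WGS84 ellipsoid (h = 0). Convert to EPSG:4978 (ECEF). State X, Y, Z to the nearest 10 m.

X -155460 m, Y -4485520 m, Z 4516530 m

WGS84: a = 6378137 m, e² = 0.006694380; N(φ) = a/√(1−e²sin²φ) = 6388977.824 m.
X = (N+h)·cosφ·cosλ = -155462.152 m; Y = (N+h)·cosφ·sinλ = -4485522.006 m; Z = (N(1−e²)+h)·sinφ = 4516533.619 m.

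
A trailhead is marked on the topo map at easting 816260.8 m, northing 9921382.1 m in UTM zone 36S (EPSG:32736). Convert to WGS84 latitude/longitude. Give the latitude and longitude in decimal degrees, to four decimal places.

Zone 36S: λ₀ = 33°, k₀ = 0.9996, false easting 500000 m, false northing 10000000 m.
Meridian distance M = (N − FN)/k₀ = -78649.4 m.
Inverse transverse Mercator on WGS84 gives φ = -0.71040029°, λ = 35.84120035°.

lat -0.7104°, lon 35.8412°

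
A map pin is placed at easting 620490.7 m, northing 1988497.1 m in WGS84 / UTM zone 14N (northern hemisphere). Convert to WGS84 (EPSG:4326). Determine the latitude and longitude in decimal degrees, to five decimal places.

Zone 14N: λ₀ = -99°, k₀ = 0.9996, false easting 500000 m.
Meridian distance M = (N − FN)/k₀ = 1989292.8 m.
Inverse transverse Mercator on WGS84 gives φ = 17.98139962°, λ = -97.86200040°.

lat 17.98140°, lon -97.86200°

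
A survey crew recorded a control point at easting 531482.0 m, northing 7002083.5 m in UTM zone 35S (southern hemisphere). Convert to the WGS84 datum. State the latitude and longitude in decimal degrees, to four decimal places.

Zone 35S: λ₀ = 27°, k₀ = 0.9996, false easting 500000 m, false northing 10000000 m.
Meridian distance M = (N − FN)/k₀ = -2999116.1 m.
Inverse transverse Mercator on WGS84 gives φ = -27.10329995°, λ = 27.31760005°.

lat -27.1033°, lon 27.3176°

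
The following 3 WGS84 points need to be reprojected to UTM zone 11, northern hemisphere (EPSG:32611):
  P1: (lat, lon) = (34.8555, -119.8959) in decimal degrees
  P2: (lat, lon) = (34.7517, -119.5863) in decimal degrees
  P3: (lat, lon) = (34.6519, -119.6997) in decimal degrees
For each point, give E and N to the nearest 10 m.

P1: E 235240 m, N 3860840 m; P2: E 263260 m, N 3848560 m; P3: E 252580 m, N 3837760 m

UTM zone 11N: λ₀ = -117°, k₀ = 0.9996.
P1 (34.8555°, -119.8959°) → (235241.219, 3860844.563) m.
P2 (34.7517°, -119.5863°) → (263256.767, 3848555.083) m.
P3 (34.6519°, -119.6997°) → (252576.563, 3837757.042) m.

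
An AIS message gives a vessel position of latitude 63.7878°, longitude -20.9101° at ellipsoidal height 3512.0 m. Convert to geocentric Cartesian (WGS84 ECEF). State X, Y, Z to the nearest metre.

X 2640235 m, Y -1008741 m, Z 5702457 m

WGS84: a = 6378137 m, e² = 0.006694380; N(φ) = a/√(1−e²sin²φ) = 6395390.518 m.
X = (N+h)·cosφ·cosλ = 2640234.749 m; Y = (N+h)·cosφ·sinλ = -1008740.930 m; Z = (N(1−e²)+h)·sinφ = 5702456.697 m.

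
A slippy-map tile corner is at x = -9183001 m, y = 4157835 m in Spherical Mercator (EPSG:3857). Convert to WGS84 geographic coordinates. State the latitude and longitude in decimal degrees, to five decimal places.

R = 6378137 m. λ = x/R = -82.49230152°.
φ = 2·arctan(exp(y/R)) − 90° = 2·arctan(1.91916) − 90° = 34.95549694°.

lat 34.95550°, lon -82.49230°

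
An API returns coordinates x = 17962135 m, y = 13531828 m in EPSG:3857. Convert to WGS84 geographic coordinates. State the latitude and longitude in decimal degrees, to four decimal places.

lat 76.3325°, lon 161.3566°

R = 6378137 m. λ = x/R = 161.35660406°.
φ = 2·arctan(exp(y/R)) − 90° = 2·arctan(8.34444) − 90° = 76.33249995°.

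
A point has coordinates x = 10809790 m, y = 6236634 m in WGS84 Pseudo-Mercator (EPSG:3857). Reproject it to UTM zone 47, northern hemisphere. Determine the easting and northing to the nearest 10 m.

E 360850 m, N 5404090 m

Web Mercator inverse (R = 6378137 m) → φ = 48.77419795°, λ = 97.10599575°.
UTM 47N forward: E = 360845.904 m, N = 5404085.087 m.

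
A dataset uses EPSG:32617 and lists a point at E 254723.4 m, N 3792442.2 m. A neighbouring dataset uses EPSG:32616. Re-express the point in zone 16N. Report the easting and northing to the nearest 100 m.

E 807300 m, N 3794300 m

UTM 17N → geographic: φ = 34.24420018°, λ = -83.66330008°.
UTM 16N (λ₀ = -87°) forward: E = 807316.636 m, N = 3794271.866 m.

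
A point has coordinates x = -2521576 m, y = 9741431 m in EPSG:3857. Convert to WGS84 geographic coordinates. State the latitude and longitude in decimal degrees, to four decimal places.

R = 6378137 m. λ = x/R = -22.65170261°.
φ = 2·arctan(exp(y/R)) − 90° = 2·arctan(4.60580) − 90° = 65.50040101°.

lat 65.5004°, lon -22.6517°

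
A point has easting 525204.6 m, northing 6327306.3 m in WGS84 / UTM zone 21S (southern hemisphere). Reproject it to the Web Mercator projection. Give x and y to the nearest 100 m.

x -6315100 m, y -3920900 m

Unproject from UTM 21S (λ₀ = -57°) → φ = -33.19280035°, λ = -56.72959998°.
Web Mercator (R = 6378137 m): x = -6315110.182 m, y = -3920923.036 m.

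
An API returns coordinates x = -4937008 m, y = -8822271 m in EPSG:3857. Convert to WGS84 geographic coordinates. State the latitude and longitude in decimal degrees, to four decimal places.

lat -61.8441°, lon -44.3499°

R = 6378137 m. λ = x/R = -44.34989744°.
φ = 2·arctan(exp(y/R)) − 90° = 2·arctan(0.25077) − 90° = -61.84410193°.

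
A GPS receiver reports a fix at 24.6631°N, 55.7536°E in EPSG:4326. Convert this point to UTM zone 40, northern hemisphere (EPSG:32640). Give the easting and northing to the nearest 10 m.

Zone 40 central meridian λ₀ = 6×40 − 183 = 57°; Δλ = -1.2464°.
Transverse Mercator on WGS84 with k₀ = 0.9996 gives E = 373878.820 m, N = 2728216.622 m.

E 373880 m, N 2728220 m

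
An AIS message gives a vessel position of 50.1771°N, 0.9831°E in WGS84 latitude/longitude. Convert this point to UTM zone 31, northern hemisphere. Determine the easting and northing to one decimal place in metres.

Zone 31 central meridian λ₀ = 6×31 − 183 = 3°; Δλ = -2.0169°.
Transverse Mercator on WGS84 with k₀ = 0.9996 gives E = 355991.670 m, N = 5560268.848 m.

E 355991.7 m, N 5560268.8 m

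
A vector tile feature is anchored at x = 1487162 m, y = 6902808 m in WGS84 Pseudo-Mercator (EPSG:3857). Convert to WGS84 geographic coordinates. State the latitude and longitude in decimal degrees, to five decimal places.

lat 52.56430°, lon 13.35940°

R = 6378137 m. λ = x/R = 13.35940355°.
φ = 2·arctan(exp(y/R)) − 90° = 2·arctan(2.95134) − 90° = 52.56429794°.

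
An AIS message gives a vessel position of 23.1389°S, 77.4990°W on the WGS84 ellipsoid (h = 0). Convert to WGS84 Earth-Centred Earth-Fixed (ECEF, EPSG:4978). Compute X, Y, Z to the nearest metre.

X 1270185 m, Y -5728962 m, Z -2490872 m

WGS84: a = 6378137 m, e² = 0.006694380; N(φ) = a/√(1−e²sin²φ) = 6381436.219 m.
X = (N+h)·cosφ·cosλ = 1270185.184 m; Y = (N+h)·cosφ·sinλ = -5728961.919 m; Z = (N(1−e²)+h)·sinφ = -2490871.676 m.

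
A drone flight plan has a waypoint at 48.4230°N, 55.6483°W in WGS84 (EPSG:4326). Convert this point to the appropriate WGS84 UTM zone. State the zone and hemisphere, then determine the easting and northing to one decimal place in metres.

Zone 21N: E 600002.6 m, N 5364199.2 m

Longitude -55.6483° lies in the 6° band [-60°, -54°), giving zone 21; latitude is north of the equator, so 21N.
Zone 21 central meridian λ₀ = 6×21 − 183 = -57°; Δλ = +1.3517°.
Transverse Mercator on WGS84 with k₀ = 0.9996 gives E = 600002.624 m, N = 5364199.159 m.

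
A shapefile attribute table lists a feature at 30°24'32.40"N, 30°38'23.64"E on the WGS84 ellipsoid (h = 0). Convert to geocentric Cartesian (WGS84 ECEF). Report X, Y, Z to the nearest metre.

X 4736817 m, Y 2805800 m, Z 3209558 m

WGS84: a = 6378137 m, e² = 0.006694380; N(φ) = a/√(1−e²sin²φ) = 6383613.774 m.
X = (N+h)·cosφ·cosλ = 4736816.540 m; Y = (N+h)·cosφ·sinλ = 2805799.693 m; Z = (N(1−e²)+h)·sinφ = 3209558.133 m.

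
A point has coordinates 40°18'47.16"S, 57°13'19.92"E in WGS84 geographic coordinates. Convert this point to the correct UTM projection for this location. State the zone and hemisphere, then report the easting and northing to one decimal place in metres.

Longitude 57.2222° lies in the 6° band [54°, 60°), giving zone 40; latitude is south of the equator, so 40S.
Zone 40 central meridian λ₀ = 6×40 − 183 = 57°; Δλ = +0.2222°.
Transverse Mercator on WGS84 with k₀ = 0.9996 gives E = 518880.021 m, N = 5537467.116 m.

Zone 40S: E 518880.0 m, N 5537467.1 m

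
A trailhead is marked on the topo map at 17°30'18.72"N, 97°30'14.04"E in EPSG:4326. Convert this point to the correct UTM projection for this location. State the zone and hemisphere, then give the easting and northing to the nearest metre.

Zone 47N: E 341168 m, N 1936068 m

Longitude 97.5039° lies in the 6° band [96°, 102°), giving zone 47; latitude is north of the equator, so 47N.
Zone 47 central meridian λ₀ = 6×47 − 183 = 99°; Δλ = -1.4961°.
Transverse Mercator on WGS84 with k₀ = 0.9996 gives E = 341168.216 m, N = 1936068.030 m.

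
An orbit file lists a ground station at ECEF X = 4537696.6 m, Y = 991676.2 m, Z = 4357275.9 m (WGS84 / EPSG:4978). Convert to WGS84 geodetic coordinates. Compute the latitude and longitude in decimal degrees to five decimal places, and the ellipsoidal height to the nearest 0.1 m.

λ = atan2(Y, X) = 12.32770035°; p = √(X²+Y²) = 4644794.1 m.
Bowring's method on WGS84 (a = 6378137 m, b = 6356752.314 m) gives φ = 43.36270012°, h = 570.469 m.

lat 43.36270°, lon 12.32770°, h 570.5 m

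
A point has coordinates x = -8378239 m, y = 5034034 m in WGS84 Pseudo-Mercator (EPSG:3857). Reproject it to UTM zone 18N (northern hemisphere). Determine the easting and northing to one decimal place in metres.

Web Mercator inverse (R = 6378137 m) → φ = 41.14690280°, λ = -75.26300148°.
UTM 18N forward: E = 477930.345 m, N = 4555098.204 m.

E 477930.3 m, N 4555098.2 m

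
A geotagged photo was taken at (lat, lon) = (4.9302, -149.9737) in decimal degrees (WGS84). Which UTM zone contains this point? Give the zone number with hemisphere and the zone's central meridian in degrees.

Zone 6N, central meridian -147°

UTM zone = ⌊(λ + 180)/6⌋ + 1; -149.9737° ∈ [-150°, -144°) → zone 6.
Hemisphere: N (φ ≥ 0).
Central meridian λ₀ = 6×6 − 183 = -147°.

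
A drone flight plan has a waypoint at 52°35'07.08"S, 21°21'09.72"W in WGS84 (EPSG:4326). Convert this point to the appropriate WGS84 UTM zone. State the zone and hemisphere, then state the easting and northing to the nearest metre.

Longitude -21.3527° lies in the 6° band [-24°, -18°), giving zone 27; latitude is south of the equator, so 27S.
Zone 27 central meridian λ₀ = 6×27 − 183 = -21°; Δλ = -0.3527°.
Transverse Mercator on WGS84 with k₀ = 0.9996 gives E = 476104.045 m, N = 4173801.390 m.

Zone 27S: E 476104 m, N 4173801 m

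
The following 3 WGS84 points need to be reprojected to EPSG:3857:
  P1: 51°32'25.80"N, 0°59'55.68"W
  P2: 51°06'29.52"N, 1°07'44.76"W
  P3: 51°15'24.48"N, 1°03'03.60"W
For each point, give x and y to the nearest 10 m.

P1: x -111190 m, y 6717460 m; P2: x -125690 m, y 6640460 m; P3: x -117000 m, y 6666840 m

Web Mercator: x = R·λ, y = R·ln tan(π/4+φ/2), R = 6378137 m.
P1 (51.5405°, -0.9988°) → (-111185.907, 6717464.606) m.
P2 (51.1082°, -1.1291°) → (-125690.837, 6640455.413) m.
P3 (51.2568°, -1.0510°) → (-116996.785, 6666844.998) m.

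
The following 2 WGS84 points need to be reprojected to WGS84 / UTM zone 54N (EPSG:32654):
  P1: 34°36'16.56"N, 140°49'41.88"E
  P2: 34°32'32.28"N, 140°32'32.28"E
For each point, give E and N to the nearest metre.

P1: E 484257 m, N 3829210 m; P2: E 458003 m, N 3822383 m

UTM zone 54N: λ₀ = 141°, k₀ = 0.9996.
P1 (34.6046°, 140.8283°) → (484257.088, 3829209.532) m.
P2 (34.5423°, 140.5423°) → (458002.728, 3822382.903) m.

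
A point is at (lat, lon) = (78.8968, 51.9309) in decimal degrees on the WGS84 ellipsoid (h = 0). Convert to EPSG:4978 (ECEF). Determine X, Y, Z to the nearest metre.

WGS84: a = 6378137 m, e² = 0.006694380; N(φ) = a/√(1−e²sin²φ) = 6398794.019 m.
X = (N+h)·cosφ·cosλ = 759824.990 m; Y = (N+h)·cosφ·sinλ = 970117.759 m; Z = (N(1−e²)+h)·sinφ = 6236986.666 m.

X 759825 m, Y 970118 m, Z 6236987 m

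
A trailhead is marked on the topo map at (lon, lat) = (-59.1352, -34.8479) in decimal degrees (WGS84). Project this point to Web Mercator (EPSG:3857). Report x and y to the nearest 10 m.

x -6582900 m, y -4143230 m

Web Mercator is spherical with R = a = 6378137 m.
x = R·λ = 6378137 × -1.032103944 = -6582900.352 m.
y = R·ln tan(π/4 + φ/2) = 6378137 × -0.649598860 = -4143230.524 m.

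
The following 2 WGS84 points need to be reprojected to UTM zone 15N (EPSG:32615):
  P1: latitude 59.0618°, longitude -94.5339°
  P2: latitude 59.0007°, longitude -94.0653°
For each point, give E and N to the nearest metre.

UTM zone 15N: λ₀ = -93°, k₀ = 0.9996.
P1 (59.0618°, -94.5339°) → (412036.818, 6547943.540) m.
P2 (59.0007°, -94.0653°) → (438798.951, 6540617.678) m.

P1: E 412037 m, N 6547944 m; P2: E 438799 m, N 6540618 m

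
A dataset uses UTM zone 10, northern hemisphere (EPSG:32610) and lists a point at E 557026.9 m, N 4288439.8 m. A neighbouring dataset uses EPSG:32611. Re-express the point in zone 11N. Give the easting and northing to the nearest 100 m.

E 35500 m, N 4301800 m

UTM 10N → geographic: φ = 38.74279975°, λ = -122.34380025°.
UTM 11N (λ₀ = -117°) forward: E = 35453.512 m, N = 4301814.933 m.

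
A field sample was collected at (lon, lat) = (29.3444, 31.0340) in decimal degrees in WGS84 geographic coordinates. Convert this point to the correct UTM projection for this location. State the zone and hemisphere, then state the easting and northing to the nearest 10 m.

Longitude 29.3444° lies in the 6° band [24°, 30°), giving zone 35; latitude is north of the equator, so 35N.
Zone 35 central meridian λ₀ = 6×35 − 183 = 27°; Δλ = +2.3444°.
Transverse Mercator on WGS84 with k₀ = 0.9996 gives E = 723760.651 m, N = 3435730.921 m.

Zone 35N: E 723760 m, N 3435730 m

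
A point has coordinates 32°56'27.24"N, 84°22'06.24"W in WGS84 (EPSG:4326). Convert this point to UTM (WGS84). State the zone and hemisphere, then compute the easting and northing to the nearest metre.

Zone 16N: E 746032 m, N 3647809 m

Longitude -84.3684° lies in the 6° band [-90°, -84°), giving zone 16; latitude is north of the equator, so 16N.
Zone 16 central meridian λ₀ = 6×16 − 183 = -87°; Δλ = +2.6316°.
Transverse Mercator on WGS84 with k₀ = 0.9996 gives E = 746032.493 m, N = 3647808.859 m.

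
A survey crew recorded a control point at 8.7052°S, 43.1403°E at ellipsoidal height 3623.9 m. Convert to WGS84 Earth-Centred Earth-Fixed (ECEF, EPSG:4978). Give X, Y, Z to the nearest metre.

X 4603362 m, Y 4313827 m, Z -959494 m

WGS84: a = 6378137 m, e² = 0.006694380; N(φ) = a/√(1−e²sin²φ) = 6378626.094 m.
X = (N+h)·cosφ·cosλ = 4603361.738 m; Y = (N+h)·cosφ·sinλ = 4313826.942 m; Z = (N(1−e²)+h)·sinφ = -959494.124 m.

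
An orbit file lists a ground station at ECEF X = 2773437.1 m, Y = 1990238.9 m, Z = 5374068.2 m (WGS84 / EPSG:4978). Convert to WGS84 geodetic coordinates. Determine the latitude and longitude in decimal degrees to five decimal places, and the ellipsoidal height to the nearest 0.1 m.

λ = atan2(Y, X) = 35.66350049°; p = √(X²+Y²) = 3413649.7 m.
Bowring's method on WGS84 (a = 6378137 m, b = 6356752.314 m) gives φ = 57.74980012°, h = 3723.217 m.

lat 57.74980°, lon 35.66350°, h 3723.2 m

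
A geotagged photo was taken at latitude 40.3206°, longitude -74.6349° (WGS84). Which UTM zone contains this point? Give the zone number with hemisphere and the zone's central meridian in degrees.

UTM zone = ⌊(λ + 180)/6⌋ + 1; -74.6349° ∈ [-78°, -72°) → zone 18.
Hemisphere: N (φ ≥ 0).
Central meridian λ₀ = 6×18 − 183 = -75°.

Zone 18N, central meridian -75°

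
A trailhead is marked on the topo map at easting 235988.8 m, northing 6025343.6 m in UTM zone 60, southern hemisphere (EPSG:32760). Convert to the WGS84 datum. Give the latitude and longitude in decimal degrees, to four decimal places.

lat -35.8806°, lon 174.0755°

Zone 60S: λ₀ = 177°, k₀ = 0.9996, false easting 500000 m, false northing 10000000 m.
Meridian distance M = (N − FN)/k₀ = -3976246.9 m.
Inverse transverse Mercator on WGS84 gives φ = -35.88059979°, λ = 174.07549954°.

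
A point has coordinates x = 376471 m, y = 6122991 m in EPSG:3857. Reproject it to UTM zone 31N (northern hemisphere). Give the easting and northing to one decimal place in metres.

Web Mercator inverse (R = 6378137 m) → φ = 48.09690175°, λ = 3.38189653°.
UTM 31N forward: E = 528434.352 m, N = 5327141.072 m.

E 528434.4 m, N 5327141.1 m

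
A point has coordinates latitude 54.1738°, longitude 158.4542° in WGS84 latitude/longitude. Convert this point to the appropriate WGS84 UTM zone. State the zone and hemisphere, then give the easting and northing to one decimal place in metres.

Longitude 158.4542° lies in the 6° band [156°, 162°), giving zone 57; latitude is north of the equator, so 57N.
Zone 57 central meridian λ₀ = 6×57 − 183 = 159°; Δλ = -0.5458°.
Transverse Mercator on WGS84 with k₀ = 0.9996 gives E = 464372.420 m, N = 6002996.604 m.

Zone 57N: E 464372.4 m, N 6002996.6 m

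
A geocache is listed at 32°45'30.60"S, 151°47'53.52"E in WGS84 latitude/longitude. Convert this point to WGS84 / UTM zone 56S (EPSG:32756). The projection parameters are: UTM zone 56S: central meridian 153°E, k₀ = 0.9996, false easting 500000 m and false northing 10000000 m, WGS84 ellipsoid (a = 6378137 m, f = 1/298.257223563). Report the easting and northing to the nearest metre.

E 387425 m, N 6374846 m

Zone 56 central meridian λ₀ = 6×56 − 183 = 153°; Δλ = -1.2018°.
Transverse Mercator on WGS84 with k₀ = 0.9996 gives E = 387424.551 m, N = 6374846.342 m.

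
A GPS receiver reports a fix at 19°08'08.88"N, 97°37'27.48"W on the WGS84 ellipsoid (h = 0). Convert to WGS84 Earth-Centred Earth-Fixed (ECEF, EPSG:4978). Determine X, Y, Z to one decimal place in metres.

WGS84: a = 6378137 m, e² = 0.006694380; N(φ) = a/√(1−e²sin²φ) = 6380432.347 m.
X = (N+h)·cosφ·cosλ = -799759.226 m; Y = (N+h)·cosφ·sinλ = -5974586.624 m; Z = (N(1−e²)+h)·sinφ = 2077556.774 m.

X -799759.2 m, Y -5974586.6 m, Z 2077556.8 m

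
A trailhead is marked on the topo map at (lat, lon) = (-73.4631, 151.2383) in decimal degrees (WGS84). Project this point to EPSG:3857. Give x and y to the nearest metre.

Web Mercator is spherical with R = a = 6378137 m.
x = R·λ = 6378137 × 2.639606290 = 16835770.544 m.
y = R·ln tan(π/4 + φ/2) = 6378137 × -1.928804012 = -12302176.237 m.

x 16835771 m, y -12302176 m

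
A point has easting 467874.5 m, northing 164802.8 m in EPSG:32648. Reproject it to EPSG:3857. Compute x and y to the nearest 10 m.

x 11656400 m, y 166000 m

Unproject from UTM 48N (λ₀ = 105°) → φ = 1.49100019°, λ = 104.71120034°.
Web Mercator (R = 6378137 m): x = 11656397.503 m, y = 165996.118 m.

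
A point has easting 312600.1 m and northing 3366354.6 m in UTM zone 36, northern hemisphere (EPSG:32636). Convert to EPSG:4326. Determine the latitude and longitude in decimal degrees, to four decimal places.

Zone 36N: λ₀ = 33°, k₀ = 0.9996, false easting 500000 m.
Meridian distance M = (N − FN)/k₀ = 3367701.7 m.
Inverse transverse Mercator on WGS84 gives φ = 30.41470018°, λ = 31.04900031°.

lat 30.4147°, lon 31.0490°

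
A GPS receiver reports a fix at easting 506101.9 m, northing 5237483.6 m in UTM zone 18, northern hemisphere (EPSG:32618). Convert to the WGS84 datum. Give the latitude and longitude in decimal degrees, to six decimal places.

lat 47.290800°, lon -74.919300°

Zone 18N: λ₀ = -75°, k₀ = 0.9996, false easting 500000 m.
Meridian distance M = (N − FN)/k₀ = 5239579.4 m.
Inverse transverse Mercator on WGS84 gives φ = 47.29079963°, λ = -74.91929995°.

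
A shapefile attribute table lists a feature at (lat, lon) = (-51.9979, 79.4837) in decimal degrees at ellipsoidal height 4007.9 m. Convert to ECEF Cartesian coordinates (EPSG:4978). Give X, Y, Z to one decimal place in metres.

X 718674.3 m, Y 3871472.2 m, Z -5005817.7 m

WGS84: a = 6378137 m, e² = 0.006694380; N(φ) = a/√(1−e²sin²φ) = 6391434.504 m.
X = (N+h)·cosφ·cosλ = 718674.251 m; Y = (N+h)·cosφ·sinλ = 3871472.239 m; Z = (N(1−e²)+h)·sinφ = -5005817.664 m.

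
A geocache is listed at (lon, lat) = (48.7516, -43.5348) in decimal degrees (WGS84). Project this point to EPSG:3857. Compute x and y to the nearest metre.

Web Mercator is spherical with R = a = 6378137 m.
x = R·λ = 6378137 × 0.850875936 = 5427003.287 m.
y = R·ln tan(π/4 + φ/2) = 6378137 × -0.845659382 = -5393731.391 m.

x 5427003 m, y -5393731 m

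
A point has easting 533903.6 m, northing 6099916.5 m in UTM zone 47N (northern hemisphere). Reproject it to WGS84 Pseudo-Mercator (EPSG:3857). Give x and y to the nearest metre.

Unproject from UTM 47N (λ₀ = 99°) → φ = 55.04489970°, λ = 99.53059963°.
Web Mercator (R = 6378137 m): x = 11079695.669 m, y = 7370585.109 m.

x 11079696 m, y 7370585 m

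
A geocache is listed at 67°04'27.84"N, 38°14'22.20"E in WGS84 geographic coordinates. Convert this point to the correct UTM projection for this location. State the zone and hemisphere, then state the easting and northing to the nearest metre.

Longitude 38.2395° lies in the 6° band [36°, 42°), giving zone 37; latitude is north of the equator, so 37N.
Zone 37 central meridian λ₀ = 6×37 − 183 = 39°; Δλ = -0.7605°.
Transverse Mercator on WGS84 with k₀ = 0.9996 gives E = 466942.391 m, N = 7439876.113 m.

Zone 37N: E 466942 m, N 7439876 m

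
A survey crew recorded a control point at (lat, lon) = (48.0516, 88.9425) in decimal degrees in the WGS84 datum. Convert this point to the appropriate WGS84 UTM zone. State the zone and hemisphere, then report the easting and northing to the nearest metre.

Zone 45N: E 644754 m, N 5323861 m

Longitude 88.9425° lies in the 6° band [84°, 90°), giving zone 45; latitude is north of the equator, so 45N.
Zone 45 central meridian λ₀ = 6×45 − 183 = 87°; Δλ = +1.9425°.
Transverse Mercator on WGS84 with k₀ = 0.9996 gives E = 644754.294 m, N = 5323860.718 m.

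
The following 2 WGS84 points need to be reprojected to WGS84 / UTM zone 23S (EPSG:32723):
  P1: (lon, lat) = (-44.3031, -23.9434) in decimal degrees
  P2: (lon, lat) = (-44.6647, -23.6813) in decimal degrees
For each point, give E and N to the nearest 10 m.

P1: E 570910 m, N 7351860 m; P2: E 534190 m, N 7381020 m

UTM zone 23S: λ₀ = -45°, k₀ = 0.9996.
P1 (-23.9434°, -44.3031°) → (570914.595, 7351864.815) m.
P2 (-23.6813°, -44.6647°) → (534187.316, 7381017.077) m.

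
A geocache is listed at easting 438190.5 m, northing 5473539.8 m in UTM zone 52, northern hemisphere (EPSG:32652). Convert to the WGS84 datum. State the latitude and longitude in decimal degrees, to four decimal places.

Zone 52N: λ₀ = 129°, k₀ = 0.9996, false easting 500000 m.
Meridian distance M = (N − FN)/k₀ = 5475730.1 m.
Inverse transverse Mercator on WGS84 gives φ = 49.41139957°, λ = 128.14789960°.

lat 49.4114°, lon 128.1479°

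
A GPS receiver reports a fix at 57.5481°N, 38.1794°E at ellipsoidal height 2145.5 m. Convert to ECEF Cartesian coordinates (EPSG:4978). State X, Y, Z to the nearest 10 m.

X 2697660 m, Y 2121280 m, Z 5360710 m

WGS84: a = 6378137 m, e² = 0.006694380; N(φ) = a/√(1−e²sin²φ) = 6393393.425 m.
X = (N+h)·cosφ·cosλ = 2697659.559 m; Y = (N+h)·cosφ·sinλ = 2121278.664 m; Z = (N(1−e²)+h)·sinφ = 5360709.440 m.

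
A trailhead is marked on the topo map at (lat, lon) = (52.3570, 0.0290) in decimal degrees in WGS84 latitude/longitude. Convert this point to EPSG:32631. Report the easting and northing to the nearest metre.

Zone 31 central meridian λ₀ = 6×31 − 183 = 3°; Δλ = -2.9710°.
Transverse Mercator on WGS84 with k₀ = 0.9996 gives E = 297688.665 m, N = 5804901.002 m.

E 297689 m, N 5804901 m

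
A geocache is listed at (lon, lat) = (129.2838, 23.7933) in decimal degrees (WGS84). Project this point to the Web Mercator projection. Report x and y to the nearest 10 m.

x 14391810 m, y 2728240 m

Web Mercator is spherical with R = a = 6378137 m.
x = R·λ = 6378137 × 2.256427979 = 14391806.784 m.
y = R·ln tan(π/4 + φ/2) = 6378137 × 0.427748881 = 2728240.966 m.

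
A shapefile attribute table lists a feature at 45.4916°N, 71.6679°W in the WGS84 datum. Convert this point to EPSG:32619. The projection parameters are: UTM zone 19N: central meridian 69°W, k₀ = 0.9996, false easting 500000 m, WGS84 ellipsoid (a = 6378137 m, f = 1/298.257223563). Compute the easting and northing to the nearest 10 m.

E 291540 m, N 5041030 m

Zone 19 central meridian λ₀ = 6×19 − 183 = -69°; Δλ = -2.6679°.
Transverse Mercator on WGS84 with k₀ = 0.9996 gives E = 291535.713 m, N = 5041025.748 m.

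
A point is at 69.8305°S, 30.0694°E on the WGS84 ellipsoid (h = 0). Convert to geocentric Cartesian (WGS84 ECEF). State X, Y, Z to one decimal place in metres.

X 1908844.0 m, Y 1105156.5 m, Z -5964546.3 m

WGS84: a = 6378137 m, e² = 0.006694380; N(φ) = a/√(1−e²sin²φ) = 6397031.385 m.
X = (N+h)·cosφ·cosλ = 1908843.962 m; Y = (N+h)·cosφ·sinλ = 1105156.539 m; Z = (N(1−e²)+h)·sinφ = -5964546.275 m.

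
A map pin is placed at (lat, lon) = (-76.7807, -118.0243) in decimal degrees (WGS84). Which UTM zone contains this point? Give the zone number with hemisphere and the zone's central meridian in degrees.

Zone 11S, central meridian -117°

UTM zone = ⌊(λ + 180)/6⌋ + 1; -118.0243° ∈ [-120°, -114°) → zone 11.
Hemisphere: S (φ < 0).
Central meridian λ₀ = 6×11 − 183 = -117°.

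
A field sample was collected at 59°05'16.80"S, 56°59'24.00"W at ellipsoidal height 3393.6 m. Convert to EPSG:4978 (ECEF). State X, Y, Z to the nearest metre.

WGS84: a = 6378137 m, e² = 0.006694380; N(φ) = a/√(1−e²sin²φ) = 6393909.999 m.
X = (N+h)·cosφ·cosλ = 1790398.493 m; Y = (N+h)·cosφ·sinλ = -2755918.754 m; Z = (N(1−e²)+h)·sinφ = -5451890.148 m.

X 1790398 m, Y -2755919 m, Z -5451890 m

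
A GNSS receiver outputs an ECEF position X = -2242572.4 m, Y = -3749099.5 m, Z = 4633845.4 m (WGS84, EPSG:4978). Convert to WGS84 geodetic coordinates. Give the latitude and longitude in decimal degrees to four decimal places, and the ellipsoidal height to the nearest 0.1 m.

λ = atan2(Y, X) = -120.88630008°; p = √(X²+Y²) = 4368624.3 m.
Bowring's method on WGS84 (a = 6378137 m, b = 6356752.314 m) gives φ = 46.87949968°, h = 1680.934 m.

lat 46.8795°, lon -120.8863°, h 1680.9 m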